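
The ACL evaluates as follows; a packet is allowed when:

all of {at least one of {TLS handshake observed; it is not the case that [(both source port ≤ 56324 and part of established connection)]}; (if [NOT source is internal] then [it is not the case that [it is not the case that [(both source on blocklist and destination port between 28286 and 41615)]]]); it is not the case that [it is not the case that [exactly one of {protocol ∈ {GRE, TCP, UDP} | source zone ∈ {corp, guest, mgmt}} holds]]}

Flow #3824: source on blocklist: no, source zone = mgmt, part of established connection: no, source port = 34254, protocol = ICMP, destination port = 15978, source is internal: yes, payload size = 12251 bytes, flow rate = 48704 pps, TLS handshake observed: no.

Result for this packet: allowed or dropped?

Allowed

Atomic conditions:
  TLS handshake observed: no → false
  source port ≤ 56324: 34254 ≤ 56324 is true
  part of established connection: no → false
  NOT source is internal: yes → false
  source on blocklist: no → false
  destination port between 28286 and 41615: 15978 in [28286, 41615] is false
  protocol ∈ {GRE, TCP, UDP}: ICMP is not in the set → false
  source zone ∈ {corp, guest, mgmt}: mgmt is in the set → true
Combine:
[1.2.1] true AND false = false
[1.2] NOT false = true
[1] false OR true = true
[2.2.1.1] false AND false = false
[2.2.1] NOT false = true
[2.2] NOT true = false
[2] false → false (antecedent false ⇒ implication holds) = true
[3.1.1] exactly-one(false, true) = true
[3.1] NOT true = false
[3] NOT false = true
[root] true AND true AND true = true
Overall: true → allowed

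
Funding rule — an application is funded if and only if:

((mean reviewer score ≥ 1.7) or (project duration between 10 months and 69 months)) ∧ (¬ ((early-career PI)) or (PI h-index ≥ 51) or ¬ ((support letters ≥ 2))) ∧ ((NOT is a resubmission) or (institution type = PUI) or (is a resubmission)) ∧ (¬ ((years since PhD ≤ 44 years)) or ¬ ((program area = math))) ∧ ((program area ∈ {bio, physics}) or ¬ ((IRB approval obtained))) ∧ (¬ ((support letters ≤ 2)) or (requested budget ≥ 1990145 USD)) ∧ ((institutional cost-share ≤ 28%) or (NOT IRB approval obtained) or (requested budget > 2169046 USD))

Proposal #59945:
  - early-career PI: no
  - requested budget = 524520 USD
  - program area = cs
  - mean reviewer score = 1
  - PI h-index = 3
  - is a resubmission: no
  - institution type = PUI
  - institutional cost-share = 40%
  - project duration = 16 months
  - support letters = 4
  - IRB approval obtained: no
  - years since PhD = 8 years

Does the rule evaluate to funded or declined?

Funded

Atomic conditions:
  mean reviewer score ≥ 1.7: 1 ≥ 1.7 is false
  project duration between 10 months and 69 months: 16 in [10, 69] is true
  early-career PI: no → false
  PI h-index ≥ 51: 3 ≥ 51 is false
  support letters ≥ 2: 4 ≥ 2 is true
  NOT is a resubmission: no → true
  institution type = PUI: PUI == PUI is true
  is a resubmission: no → false
  years since PhD ≤ 44 years: 8 ≤ 44 is true
  program area = math: cs == math is false
  program area ∈ {bio, physics}: cs is not in the set → false
  IRB approval obtained: no → false
  support letters ≤ 2: 4 ≤ 2 is false
  requested budget ≥ 1990145 USD: 524520 ≥ 1990145 is false
  institutional cost-share ≤ 28%: 40 ≤ 28 is false
  NOT IRB approval obtained: no → true
  requested budget > 2169046 USD: 524520 > 2169046 is false
Combine:
[1] false OR true = true
[2.1] NOT false = true
[2.3] NOT true = false
[2] true OR false OR false = true
[3] true OR true OR false = true
[4.1] NOT true = false
[4.2] NOT false = true
[4] false OR true = true
[5.2] NOT false = true
[5] false OR true = true
[6.1] NOT false = true
[6] true OR false = true
[7] false OR true OR false = true
[root] true AND true AND true AND true AND true AND true AND true = true
Overall: true → funded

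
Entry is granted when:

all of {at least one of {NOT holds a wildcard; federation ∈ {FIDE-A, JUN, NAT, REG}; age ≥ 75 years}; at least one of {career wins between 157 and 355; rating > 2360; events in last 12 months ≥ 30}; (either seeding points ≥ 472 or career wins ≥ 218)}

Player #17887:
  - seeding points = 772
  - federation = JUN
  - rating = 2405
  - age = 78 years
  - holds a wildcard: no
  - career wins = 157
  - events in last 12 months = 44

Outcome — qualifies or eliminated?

Atomic conditions:
  NOT holds a wildcard: no → true
  federation ∈ {FIDE-A, JUN, NAT, REG}: JUN is in the set → true
  age ≥ 75 years: 78 ≥ 75 is true
  career wins between 157 and 355: 157 in [157, 355] is true
  rating > 2360: 2405 > 2360 is true
  events in last 12 months ≥ 30: 44 ≥ 30 is true
  seeding points ≥ 472: 772 ≥ 472 is true
  career wins ≥ 218: 157 ≥ 218 is false
Combine:
[1] true OR true OR true = true
[2] true OR true OR true = true
[3] true OR false = true
[root] true AND true AND true = true
Overall: true → qualifies

Qualifies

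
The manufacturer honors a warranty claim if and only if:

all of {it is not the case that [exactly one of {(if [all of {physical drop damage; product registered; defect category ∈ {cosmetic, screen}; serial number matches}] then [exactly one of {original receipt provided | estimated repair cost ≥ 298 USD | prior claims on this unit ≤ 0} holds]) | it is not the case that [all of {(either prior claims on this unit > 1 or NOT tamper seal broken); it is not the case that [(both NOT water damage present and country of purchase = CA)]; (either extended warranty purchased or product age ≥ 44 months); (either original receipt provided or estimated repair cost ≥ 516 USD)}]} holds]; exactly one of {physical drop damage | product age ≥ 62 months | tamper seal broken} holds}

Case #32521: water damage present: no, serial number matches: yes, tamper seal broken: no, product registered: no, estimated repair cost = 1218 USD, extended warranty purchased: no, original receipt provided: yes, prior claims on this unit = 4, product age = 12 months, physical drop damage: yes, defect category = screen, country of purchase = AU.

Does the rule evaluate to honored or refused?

Honored

Atomic conditions:
  physical drop damage: yes → true
  product registered: no → false
  defect category ∈ {cosmetic, screen}: screen is in the set → true
  serial number matches: yes → true
  original receipt provided: yes → true
  estimated repair cost ≥ 298 USD: 1218 ≥ 298 is true
  prior claims on this unit ≤ 0: 4 ≤ 0 is false
  prior claims on this unit > 1: 4 > 1 is true
  NOT tamper seal broken: no → true
  NOT water damage present: no → true
  country of purchase = CA: AU == CA is false
  extended warranty purchased: no → false
  product age ≥ 44 months: 12 ≥ 44 is false
  estimated repair cost ≥ 516 USD: 1218 ≥ 516 is true
  product age ≥ 62 months: 12 ≥ 62 is false
  tamper seal broken: no → false
Combine:
[1.1.1.1] true AND false AND true AND true = false
[1.1.1.2] exactly-one(true, true, false) = false
[1.1.1] false → false (antecedent false ⇒ implication holds) = true
[1.1.2.1.1] true OR true = true
[1.1.2.1.2.1] true AND false = false
[1.1.2.1.2] NOT false = true
[1.1.2.1.3] false OR false = false
[1.1.2.1.4] true OR true = true
[1.1.2.1] true AND true AND false AND true = false
[1.1.2] NOT false = true
[1.1] exactly-one(true, true) = false
[1] NOT false = true
[2] exactly-one(true, false, false) = true
[root] true AND true = true
Overall: true → honored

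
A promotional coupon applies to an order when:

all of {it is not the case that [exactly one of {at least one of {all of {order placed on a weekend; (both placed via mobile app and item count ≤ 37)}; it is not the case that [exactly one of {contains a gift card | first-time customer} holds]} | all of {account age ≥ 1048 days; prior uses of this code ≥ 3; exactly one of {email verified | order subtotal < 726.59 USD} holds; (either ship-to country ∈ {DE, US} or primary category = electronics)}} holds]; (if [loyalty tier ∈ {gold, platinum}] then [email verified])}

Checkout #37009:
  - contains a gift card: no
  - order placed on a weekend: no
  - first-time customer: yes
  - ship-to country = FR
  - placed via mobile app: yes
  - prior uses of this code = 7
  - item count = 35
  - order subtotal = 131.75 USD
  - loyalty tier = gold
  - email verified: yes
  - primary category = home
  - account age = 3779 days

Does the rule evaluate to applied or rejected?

Atomic conditions:
  order placed on a weekend: no → false
  placed via mobile app: yes → true
  item count ≤ 37: 35 ≤ 37 is true
  contains a gift card: no → false
  first-time customer: yes → true
  account age ≥ 1048 days: 3779 ≥ 1048 is true
  prior uses of this code ≥ 3: 7 ≥ 3 is true
  email verified: yes → true
  order subtotal < 726.59 USD: 131.75 < 726.59 is true
  ship-to country ∈ {DE, US}: FR is not in the set → false
  primary category = electronics: home == electronics is false
  loyalty tier ∈ {gold, platinum}: gold is in the set → true
Combine:
[1.1.1.1.2] true AND true = true
[1.1.1.1] false AND true = false
[1.1.1.2.1] exactly-one(false, true) = true
[1.1.1.2] NOT true = false
[1.1.1] false OR false = false
[1.1.2.3] exactly-one(true, true) = false
[1.1.2.4] false OR false = false
[1.1.2] true AND true AND false AND false = false
[1.1] exactly-one(false, false) = false
[1] NOT false = true
[2] true → true = true
[root] true AND true = true
Overall: true → applied

Applied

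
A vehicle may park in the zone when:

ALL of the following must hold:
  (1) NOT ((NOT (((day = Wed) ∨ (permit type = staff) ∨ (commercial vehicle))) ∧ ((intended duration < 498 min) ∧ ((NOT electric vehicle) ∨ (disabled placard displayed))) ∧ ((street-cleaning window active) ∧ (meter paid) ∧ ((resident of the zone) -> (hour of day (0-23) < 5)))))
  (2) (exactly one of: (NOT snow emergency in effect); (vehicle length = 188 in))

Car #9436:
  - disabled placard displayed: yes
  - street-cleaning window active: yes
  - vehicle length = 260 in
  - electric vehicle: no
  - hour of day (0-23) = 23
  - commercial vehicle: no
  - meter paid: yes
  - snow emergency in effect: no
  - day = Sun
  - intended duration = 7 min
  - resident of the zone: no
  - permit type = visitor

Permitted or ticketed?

Ticketed

Atomic conditions:
  day = Wed: Sun == Wed is false
  permit type = staff: visitor == staff is false
  commercial vehicle: no → false
  intended duration < 498 min: 7 < 498 is true
  NOT electric vehicle: no → true
  disabled placard displayed: yes → true
  street-cleaning window active: yes → true
  meter paid: yes → true
  resident of the zone: no → false
  hour of day (0-23) < 5: 23 < 5 is false
  NOT snow emergency in effect: no → true
  vehicle length = 188 in: 260 == 188 is false
Combine:
[1.1.1.1] false OR false OR false = false
[1.1.1] NOT false = true
[1.1.2.2] true OR true = true
[1.1.2] true AND true = true
[1.1.3.3] false → false (antecedent false ⇒ implication holds) = true
[1.1.3] true AND true AND true = true
[1.1] true AND true AND true = true
[1] NOT true = false
[2] exactly-one(true, false) = true
[root] false AND true = false
Overall: false → ticketed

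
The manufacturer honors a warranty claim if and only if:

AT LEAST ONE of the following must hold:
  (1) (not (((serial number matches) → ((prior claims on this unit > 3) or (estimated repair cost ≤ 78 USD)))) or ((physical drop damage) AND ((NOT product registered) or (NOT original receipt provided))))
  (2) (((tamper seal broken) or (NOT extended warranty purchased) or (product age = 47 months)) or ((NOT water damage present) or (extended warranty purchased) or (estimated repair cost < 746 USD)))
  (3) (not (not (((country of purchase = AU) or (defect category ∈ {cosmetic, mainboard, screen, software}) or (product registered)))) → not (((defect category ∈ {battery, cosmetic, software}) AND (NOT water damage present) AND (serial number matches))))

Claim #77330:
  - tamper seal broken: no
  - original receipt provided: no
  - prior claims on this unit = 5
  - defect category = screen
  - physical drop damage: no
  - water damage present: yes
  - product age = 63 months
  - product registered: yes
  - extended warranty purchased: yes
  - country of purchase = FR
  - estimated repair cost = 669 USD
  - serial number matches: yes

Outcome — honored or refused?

Atomic conditions:
  serial number matches: yes → true
  prior claims on this unit > 3: 5 > 3 is true
  estimated repair cost ≤ 78 USD: 669 ≤ 78 is false
  physical drop damage: no → false
  NOT product registered: yes → false
  NOT original receipt provided: no → true
  tamper seal broken: no → false
  NOT extended warranty purchased: yes → false
  product age = 47 months: 63 == 47 is false
  NOT water damage present: yes → false
  extended warranty purchased: yes → true
  estimated repair cost < 746 USD: 669 < 746 is true
  country of purchase = AU: FR == AU is false
  defect category ∈ {cosmetic, mainboard, screen, software}: screen is in the set → true
  product registered: yes → true
  defect category ∈ {battery, cosmetic, software}: screen is not in the set → false
Combine:
[1.1.1.2] true OR false = true
[1.1.1] true → true = true
[1.1] NOT true = false
[1.2.2] false OR true = true
[1.2] false AND true = false
[1] false OR false = false
[2.1] false OR false OR false = false
[2.2] false OR true OR true = true
[2] false OR true = true
[3.1.1.1] false OR true OR true = true
[3.1.1] NOT true = false
[3.1] NOT false = true
[3.2.1] false AND false AND true = false
[3.2] NOT false = true
[3] true → true = true
[root] false OR true OR true = true
Overall: true → honored

Honored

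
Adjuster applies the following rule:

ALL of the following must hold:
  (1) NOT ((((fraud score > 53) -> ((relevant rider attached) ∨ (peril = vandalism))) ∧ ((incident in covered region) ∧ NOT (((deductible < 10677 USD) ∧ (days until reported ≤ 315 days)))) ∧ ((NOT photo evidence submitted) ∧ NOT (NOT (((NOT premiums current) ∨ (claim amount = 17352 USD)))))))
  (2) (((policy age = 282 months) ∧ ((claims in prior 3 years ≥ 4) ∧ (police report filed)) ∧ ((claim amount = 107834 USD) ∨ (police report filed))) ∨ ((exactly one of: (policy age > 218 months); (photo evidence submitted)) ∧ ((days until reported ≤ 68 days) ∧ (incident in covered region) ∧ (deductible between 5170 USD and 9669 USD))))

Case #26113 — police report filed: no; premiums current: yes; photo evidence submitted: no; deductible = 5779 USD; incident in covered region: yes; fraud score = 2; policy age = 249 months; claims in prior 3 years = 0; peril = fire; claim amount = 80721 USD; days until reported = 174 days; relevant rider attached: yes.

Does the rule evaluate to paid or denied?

Denied

Atomic conditions:
  fraud score > 53: 2 > 53 is false
  relevant rider attached: yes → true
  peril = vandalism: fire == vandalism is false
  incident in covered region: yes → true
  deductible < 10677 USD: 5779 < 10677 is true
  days until reported ≤ 315 days: 174 ≤ 315 is true
  NOT photo evidence submitted: no → true
  NOT premiums current: yes → false
  claim amount = 17352 USD: 80721 == 17352 is false
  policy age = 282 months: 249 == 282 is false
  claims in prior 3 years ≥ 4: 0 ≥ 4 is false
  police report filed: no → false
  claim amount = 107834 USD: 80721 == 107834 is false
  policy age > 218 months: 249 > 218 is true
  photo evidence submitted: no → false
  days until reported ≤ 68 days: 174 ≤ 68 is false
  deductible between 5170 USD and 9669 USD: 5779 in [5170, 9669] is true
Combine:
[1.1.1.2] true OR false = true
[1.1.1] false → true (antecedent false ⇒ implication holds) = true
[1.1.2.2.1] true AND true = true
[1.1.2.2] NOT true = false
[1.1.2] true AND false = false
[1.1.3.2.1.1] false OR false = false
[1.1.3.2.1] NOT false = true
[1.1.3.2] NOT true = false
[1.1.3] true AND false = false
[1.1] true AND false AND false = false
[1] NOT false = true
[2.1.2] false AND false = false
[2.1.3] false OR false = false
[2.1] false AND false AND false = false
[2.2.1] exactly-one(true, false) = true
[2.2.2] false AND true AND true = false
[2.2] true AND false = false
[2] false OR false = false
[root] true AND false = false
Overall: false → denied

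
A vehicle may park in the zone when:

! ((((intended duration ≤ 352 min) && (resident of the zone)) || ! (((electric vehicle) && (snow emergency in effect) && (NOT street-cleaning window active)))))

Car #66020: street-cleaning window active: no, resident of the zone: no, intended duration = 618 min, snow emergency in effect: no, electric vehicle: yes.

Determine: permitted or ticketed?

Atomic conditions:
  intended duration ≤ 352 min: 618 ≤ 352 is false
  resident of the zone: no → false
  electric vehicle: yes → true
  snow emergency in effect: no → false
  NOT street-cleaning window active: no → true
Combine:
[1.1] false AND false = false
[1.2.1] true AND false AND true = false
[1.2] NOT false = true
[1] false OR true = true
[root] NOT true = false
Overall: false → ticketed

Ticketed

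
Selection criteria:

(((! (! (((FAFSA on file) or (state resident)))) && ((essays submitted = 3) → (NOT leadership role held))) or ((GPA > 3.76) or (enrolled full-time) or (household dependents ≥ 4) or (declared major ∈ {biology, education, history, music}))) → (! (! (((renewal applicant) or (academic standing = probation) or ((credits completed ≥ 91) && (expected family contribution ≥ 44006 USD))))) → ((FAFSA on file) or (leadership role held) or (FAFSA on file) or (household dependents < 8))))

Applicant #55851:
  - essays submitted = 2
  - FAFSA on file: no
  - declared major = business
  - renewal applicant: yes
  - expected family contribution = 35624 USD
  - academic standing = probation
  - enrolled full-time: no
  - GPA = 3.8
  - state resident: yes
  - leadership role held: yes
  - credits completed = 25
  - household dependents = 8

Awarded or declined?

Atomic conditions:
  FAFSA on file: no → false
  state resident: yes → true
  essays submitted = 3: 2 == 3 is false
  NOT leadership role held: yes → false
  GPA > 3.76: 3.8 > 3.76 is true
  enrolled full-time: no → false
  household dependents ≥ 4: 8 ≥ 4 is true
  declared major ∈ {biology, education, history, music}: business is not in the set → false
  renewal applicant: yes → true
  academic standing = probation: probation == probation is true
  credits completed ≥ 91: 25 ≥ 91 is false
  expected family contribution ≥ 44006 USD: 35624 ≥ 44006 is false
  leadership role held: yes → true
  household dependents < 8: 8 < 8 is false
Combine:
[1.1.1.1.1] false OR true = true
[1.1.1.1] NOT true = false
[1.1.1] NOT false = true
[1.1.2] false → false (antecedent false ⇒ implication holds) = true
[1.1] true AND true = true
[1.2] true OR false OR true OR false = true
[1] true OR true = true
[2.1.1.1.3] false AND false = false
[2.1.1.1] true OR true OR false = true
[2.1.1] NOT true = false
[2.1] NOT false = true
[2.2] false OR true OR false OR false = true
[2] true → true = true
[root] true → true = true
Overall: true → awarded

Awarded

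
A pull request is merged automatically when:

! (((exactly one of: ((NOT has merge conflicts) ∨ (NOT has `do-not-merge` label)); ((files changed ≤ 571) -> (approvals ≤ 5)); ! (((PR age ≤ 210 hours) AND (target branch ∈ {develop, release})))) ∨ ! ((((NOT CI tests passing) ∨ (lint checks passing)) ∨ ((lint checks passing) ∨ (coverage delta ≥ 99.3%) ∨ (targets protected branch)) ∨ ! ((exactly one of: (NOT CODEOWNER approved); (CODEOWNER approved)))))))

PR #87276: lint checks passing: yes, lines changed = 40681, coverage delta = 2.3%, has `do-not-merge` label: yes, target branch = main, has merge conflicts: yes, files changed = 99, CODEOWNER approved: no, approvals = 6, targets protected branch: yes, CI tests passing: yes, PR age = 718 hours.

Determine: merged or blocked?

Blocked

Atomic conditions:
  NOT has merge conflicts: yes → false
  NOT has `do-not-merge` label: yes → false
  files changed ≤ 571: 99 ≤ 571 is true
  approvals ≤ 5: 6 ≤ 5 is false
  PR age ≤ 210 hours: 718 ≤ 210 is false
  target branch ∈ {develop, release}: main is not in the set → false
  NOT CI tests passing: yes → false
  lint checks passing: yes → true
  coverage delta ≥ 99.3%: 2.3 ≥ 99.3 is false
  targets protected branch: yes → true
  NOT CODEOWNER approved: no → true
  CODEOWNER approved: no → false
Combine:
[1.1.1] false OR false = false
[1.1.2] true → false = false
[1.1.3.1] false AND false = false
[1.1.3] NOT false = true
[1.1] exactly-one(false, false, true) = true
[1.2.1.1] false OR true = true
[1.2.1.2] true OR false OR true = true
[1.2.1.3.1] exactly-one(true, false) = true
[1.2.1.3] NOT true = false
[1.2.1] true OR true OR false = true
[1.2] NOT true = false
[1] true OR false = true
[root] NOT true = false
Overall: false → blocked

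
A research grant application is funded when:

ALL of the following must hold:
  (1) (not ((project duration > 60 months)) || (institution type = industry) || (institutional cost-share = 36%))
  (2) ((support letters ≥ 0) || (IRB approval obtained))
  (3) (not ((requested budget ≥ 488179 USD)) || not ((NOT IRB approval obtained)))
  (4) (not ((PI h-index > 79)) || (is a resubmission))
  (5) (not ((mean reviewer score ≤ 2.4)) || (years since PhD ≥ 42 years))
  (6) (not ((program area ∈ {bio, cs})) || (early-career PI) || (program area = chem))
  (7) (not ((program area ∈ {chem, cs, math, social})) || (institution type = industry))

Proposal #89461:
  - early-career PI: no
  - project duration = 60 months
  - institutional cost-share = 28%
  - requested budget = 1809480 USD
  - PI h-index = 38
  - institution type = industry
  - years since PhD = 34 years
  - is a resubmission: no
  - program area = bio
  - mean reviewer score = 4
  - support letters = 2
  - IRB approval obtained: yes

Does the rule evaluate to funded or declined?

Declined

Atomic conditions:
  project duration > 60 months: 60 > 60 is false
  institution type = industry: industry == industry is true
  institutional cost-share = 36%: 28 == 36 is false
  support letters ≥ 0: 2 ≥ 0 is true
  IRB approval obtained: yes → true
  requested budget ≥ 488179 USD: 1809480 ≥ 488179 is true
  NOT IRB approval obtained: yes → false
  PI h-index > 79: 38 > 79 is false
  is a resubmission: no → false
  mean reviewer score ≤ 2.4: 4 ≤ 2.4 is false
  years since PhD ≥ 42 years: 34 ≥ 42 is false
  program area ∈ {bio, cs}: bio is in the set → true
  early-career PI: no → false
  program area = chem: bio == chem is false
  program area ∈ {chem, cs, math, social}: bio is not in the set → false
Combine:
[1.1] NOT false = true
[1] true OR true OR false = true
[2] true OR true = true
[3.1] NOT true = false
[3.2] NOT false = true
[3] false OR true = true
[4.1] NOT false = true
[4] true OR false = true
[5.1] NOT false = true
[5] true OR false = true
[6.1] NOT true = false
[6] false OR false OR false = false
[7.1] NOT false = true
[7] true OR true = true
[root] true AND true AND true AND true AND true AND false AND true = false
Overall: false → declined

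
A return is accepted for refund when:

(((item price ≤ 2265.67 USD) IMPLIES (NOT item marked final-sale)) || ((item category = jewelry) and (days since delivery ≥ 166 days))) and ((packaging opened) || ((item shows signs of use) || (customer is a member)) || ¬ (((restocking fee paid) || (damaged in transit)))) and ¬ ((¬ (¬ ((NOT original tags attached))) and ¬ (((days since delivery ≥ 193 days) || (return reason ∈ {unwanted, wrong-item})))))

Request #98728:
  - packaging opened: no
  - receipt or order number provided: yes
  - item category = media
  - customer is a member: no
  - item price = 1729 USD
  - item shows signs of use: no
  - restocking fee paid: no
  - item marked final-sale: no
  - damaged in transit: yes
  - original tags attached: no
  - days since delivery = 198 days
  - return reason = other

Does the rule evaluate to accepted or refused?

Refused

Atomic conditions:
  item price ≤ 2265.67 USD: 1729 ≤ 2265.67 is true
  NOT item marked final-sale: no → true
  item category = jewelry: media == jewelry is false
  days since delivery ≥ 166 days: 198 ≥ 166 is true
  packaging opened: no → false
  item shows signs of use: no → false
  customer is a member: no → false
  restocking fee paid: no → false
  damaged in transit: yes → true
  NOT original tags attached: no → true
  days since delivery ≥ 193 days: 198 ≥ 193 is true
  return reason ∈ {unwanted, wrong-item}: other is not in the set → false
Combine:
[1.1] true → true = true
[1.2] false AND true = false
[1] true OR false = true
[2.2] false OR false = false
[2.3.1] false OR true = true
[2.3] NOT true = false
[2] false OR false OR false = false
[3.1.1.1] NOT true = false
[3.1.1] NOT false = true
[3.1.2.1] true OR false = true
[3.1.2] NOT true = false
[3.1] true AND false = false
[3] NOT false = true
[root] true AND false AND true = false
Overall: false → refused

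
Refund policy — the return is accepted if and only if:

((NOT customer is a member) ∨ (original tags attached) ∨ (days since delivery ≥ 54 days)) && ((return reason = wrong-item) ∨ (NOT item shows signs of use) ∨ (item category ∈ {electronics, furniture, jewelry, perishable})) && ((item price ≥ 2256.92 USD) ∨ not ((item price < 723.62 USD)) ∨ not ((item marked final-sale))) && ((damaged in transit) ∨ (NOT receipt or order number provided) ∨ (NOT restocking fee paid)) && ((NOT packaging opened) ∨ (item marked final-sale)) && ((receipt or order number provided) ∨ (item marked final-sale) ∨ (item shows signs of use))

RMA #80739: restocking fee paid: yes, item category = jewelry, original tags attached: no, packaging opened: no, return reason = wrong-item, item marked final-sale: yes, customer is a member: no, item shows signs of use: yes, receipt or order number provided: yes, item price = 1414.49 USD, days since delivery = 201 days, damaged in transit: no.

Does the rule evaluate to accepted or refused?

Atomic conditions:
  NOT customer is a member: no → true
  original tags attached: no → false
  days since delivery ≥ 54 days: 201 ≥ 54 is true
  return reason = wrong-item: wrong-item == wrong-item is true
  NOT item shows signs of use: yes → false
  item category ∈ {electronics, furniture, jewelry, perishable}: jewelry is in the set → true
  item price ≥ 2256.92 USD: 1414.49 ≥ 2256.92 is false
  item price < 723.62 USD: 1414.49 < 723.62 is false
  item marked final-sale: yes → true
  damaged in transit: no → false
  NOT receipt or order number provided: yes → false
  NOT restocking fee paid: yes → false
  NOT packaging opened: no → true
  receipt or order number provided: yes → true
  item shows signs of use: yes → true
Combine:
[1] true OR false OR true = true
[2] true OR false OR true = true
[3.2] NOT false = true
[3.3] NOT true = false
[3] false OR true OR false = true
[4] false OR false OR false = false
[5] true OR true = true
[6] true OR true OR true = true
[root] true AND true AND true AND false AND true AND true = false
Overall: false → refused

Refused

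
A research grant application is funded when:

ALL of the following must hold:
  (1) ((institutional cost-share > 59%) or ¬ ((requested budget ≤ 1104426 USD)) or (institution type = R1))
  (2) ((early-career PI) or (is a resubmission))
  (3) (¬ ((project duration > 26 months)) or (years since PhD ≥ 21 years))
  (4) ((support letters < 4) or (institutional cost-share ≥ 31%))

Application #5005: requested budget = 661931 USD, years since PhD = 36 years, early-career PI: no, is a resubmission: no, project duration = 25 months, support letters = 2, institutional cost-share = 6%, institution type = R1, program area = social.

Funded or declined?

Declined

Atomic conditions:
  institutional cost-share > 59%: 6 > 59 is false
  requested budget ≤ 1104426 USD: 661931 ≤ 1104426 is true
  institution type = R1: R1 == R1 is true
  early-career PI: no → false
  is a resubmission: no → false
  project duration > 26 months: 25 > 26 is false
  years since PhD ≥ 21 years: 36 ≥ 21 is true
  support letters < 4: 2 < 4 is true
  institutional cost-share ≥ 31%: 6 ≥ 31 is false
Combine:
[1.2] NOT true = false
[1] false OR false OR true = true
[2] false OR false = false
[3.1] NOT false = true
[3] true OR true = true
[4] true OR false = true
[root] true AND false AND true AND true = false
Overall: false → declined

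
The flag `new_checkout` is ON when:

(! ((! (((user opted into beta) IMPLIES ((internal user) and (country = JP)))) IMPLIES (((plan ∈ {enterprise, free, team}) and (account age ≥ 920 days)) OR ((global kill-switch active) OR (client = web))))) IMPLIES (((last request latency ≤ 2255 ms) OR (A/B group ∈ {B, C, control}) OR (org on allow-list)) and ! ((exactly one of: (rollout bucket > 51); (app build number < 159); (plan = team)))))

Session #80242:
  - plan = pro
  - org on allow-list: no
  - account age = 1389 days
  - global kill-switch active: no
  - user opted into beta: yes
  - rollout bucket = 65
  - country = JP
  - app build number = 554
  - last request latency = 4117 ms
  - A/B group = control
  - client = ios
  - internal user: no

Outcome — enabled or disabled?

Atomic conditions:
  user opted into beta: yes → true
  internal user: no → false
  country = JP: JP == JP is true
  plan ∈ {enterprise, free, team}: pro is not in the set → false
  account age ≥ 920 days: 1389 ≥ 920 is true
  global kill-switch active: no → false
  client = web: ios == web is false
  last request latency ≤ 2255 ms: 4117 ≤ 2255 is false
  A/B group ∈ {B, C, control}: control is in the set → true
  org on allow-list: no → false
  rollout bucket > 51: 65 > 51 is true
  app build number < 159: 554 < 159 is false
  plan = team: pro == team is false
Combine:
[1.1.1.1.2] false AND true = false
[1.1.1.1] true → false = false
[1.1.1] NOT false = true
[1.1.2.1] false AND true = false
[1.1.2.2] false OR false = false
[1.1.2] false OR false = false
[1.1] true → false = false
[1] NOT false = true
[2.1] false OR true OR false = true
[2.2.1] exactly-one(true, false, false) = true
[2.2] NOT true = false
[2] true AND false = false
[root] true → false = false
Overall: false → disabled

Disabled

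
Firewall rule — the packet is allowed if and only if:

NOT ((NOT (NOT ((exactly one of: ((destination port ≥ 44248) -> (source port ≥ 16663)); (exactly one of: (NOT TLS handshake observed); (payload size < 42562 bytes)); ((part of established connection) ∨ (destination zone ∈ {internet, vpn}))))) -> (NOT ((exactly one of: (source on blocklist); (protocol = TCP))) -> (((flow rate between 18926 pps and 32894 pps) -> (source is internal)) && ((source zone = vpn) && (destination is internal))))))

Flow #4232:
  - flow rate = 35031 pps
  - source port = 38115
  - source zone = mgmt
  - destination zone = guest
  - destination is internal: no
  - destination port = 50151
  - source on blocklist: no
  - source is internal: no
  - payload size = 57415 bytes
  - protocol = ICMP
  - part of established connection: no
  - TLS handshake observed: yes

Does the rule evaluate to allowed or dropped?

Allowed

Atomic conditions:
  destination port ≥ 44248: 50151 ≥ 44248 is true
  source port ≥ 16663: 38115 ≥ 16663 is true
  NOT TLS handshake observed: yes → false
  payload size < 42562 bytes: 57415 < 42562 is false
  part of established connection: no → false
  destination zone ∈ {internet, vpn}: guest is not in the set → false
  source on blocklist: no → false
  protocol = TCP: ICMP == TCP is false
  flow rate between 18926 pps and 32894 pps: 35031 in [18926, 32894] is false
  source is internal: no → false
  source zone = vpn: mgmt == vpn is false
  destination is internal: no → false
Combine:
[1.1.1.1.1] true → true = true
[1.1.1.1.2] exactly-one(false, false) = false
[1.1.1.1.3] false OR false = false
[1.1.1.1] exactly-one(true, false, false) = true
[1.1.1] NOT true = false
[1.1] NOT false = true
[1.2.1.1] exactly-one(false, false) = false
[1.2.1] NOT false = true
[1.2.2.1] false → false (antecedent false ⇒ implication holds) = true
[1.2.2.2] false AND false = false
[1.2.2] true AND false = false
[1.2] true → false = false
[1] true → false = false
[root] NOT false = true
Overall: true → allowed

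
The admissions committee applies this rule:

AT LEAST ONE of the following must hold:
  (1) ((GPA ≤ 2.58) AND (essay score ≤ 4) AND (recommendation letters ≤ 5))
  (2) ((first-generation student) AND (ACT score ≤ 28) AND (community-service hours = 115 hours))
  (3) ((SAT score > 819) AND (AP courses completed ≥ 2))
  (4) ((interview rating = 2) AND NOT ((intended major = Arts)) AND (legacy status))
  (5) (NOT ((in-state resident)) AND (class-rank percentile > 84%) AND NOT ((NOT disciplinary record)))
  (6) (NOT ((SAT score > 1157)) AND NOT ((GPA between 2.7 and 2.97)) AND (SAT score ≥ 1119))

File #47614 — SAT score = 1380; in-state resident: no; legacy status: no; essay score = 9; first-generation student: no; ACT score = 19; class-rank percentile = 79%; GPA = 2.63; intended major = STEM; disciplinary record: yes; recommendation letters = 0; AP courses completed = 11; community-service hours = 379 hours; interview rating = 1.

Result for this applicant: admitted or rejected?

Atomic conditions:
  GPA ≤ 2.58: 2.63 ≤ 2.58 is false
  essay score ≤ 4: 9 ≤ 4 is false
  recommendation letters ≤ 5: 0 ≤ 5 is true
  first-generation student: no → false
  ACT score ≤ 28: 19 ≤ 28 is true
  community-service hours = 115 hours: 379 == 115 is false
  SAT score > 819: 1380 > 819 is true
  AP courses completed ≥ 2: 11 ≥ 2 is true
  interview rating = 2: 1 == 2 is false
  intended major = Arts: STEM == Arts is false
  legacy status: no → false
  in-state resident: no → false
  class-rank percentile > 84%: 79 > 84 is false
  NOT disciplinary record: yes → false
  SAT score > 1157: 1380 > 1157 is true
  GPA between 2.7 and 2.97: 2.63 in [2.7, 2.97] is false
  SAT score ≥ 1119: 1380 ≥ 1119 is true
Combine:
[1] false AND false AND true = false
[2] false AND true AND false = false
[3] true AND true = true
[4.2] NOT false = true
[4] false AND true AND false = false
[5.1] NOT false = true
[5.3] NOT false = true
[5] true AND false AND true = false
[6.1] NOT true = false
[6.2] NOT false = true
[6] false AND true AND true = false
[root] false OR false OR true OR false OR false OR false = true
Overall: true → admitted

Admitted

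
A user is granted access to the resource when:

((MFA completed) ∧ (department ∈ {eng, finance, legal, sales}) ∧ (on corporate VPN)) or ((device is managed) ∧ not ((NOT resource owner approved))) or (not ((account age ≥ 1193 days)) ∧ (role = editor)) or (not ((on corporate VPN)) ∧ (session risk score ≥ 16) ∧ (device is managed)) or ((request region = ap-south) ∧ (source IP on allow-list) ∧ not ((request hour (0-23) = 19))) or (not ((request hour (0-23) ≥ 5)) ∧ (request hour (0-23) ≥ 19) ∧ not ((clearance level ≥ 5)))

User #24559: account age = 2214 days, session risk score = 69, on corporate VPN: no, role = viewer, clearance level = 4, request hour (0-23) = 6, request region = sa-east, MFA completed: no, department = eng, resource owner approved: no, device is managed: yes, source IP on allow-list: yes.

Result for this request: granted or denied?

Atomic conditions:
  MFA completed: no → false
  department ∈ {eng, finance, legal, sales}: eng is in the set → true
  on corporate VPN: no → false
  device is managed: yes → true
  NOT resource owner approved: no → true
  account age ≥ 1193 days: 2214 ≥ 1193 is true
  role = editor: viewer == editor is false
  session risk score ≥ 16: 69 ≥ 16 is true
  request region = ap-south: sa-east == ap-south is false
  source IP on allow-list: yes → true
  request hour (0-23) = 19: 6 == 19 is false
  request hour (0-23) ≥ 5: 6 ≥ 5 is true
  request hour (0-23) ≥ 19: 6 ≥ 19 is false
  clearance level ≥ 5: 4 ≥ 5 is false
Combine:
[1] false AND true AND false = false
[2.2] NOT true = false
[2] true AND false = false
[3.1] NOT true = false
[3] false AND false = false
[4.1] NOT false = true
[4] true AND true AND true = true
[5.3] NOT false = true
[5] false AND true AND true = false
[6.1] NOT true = false
[6.3] NOT false = true
[6] false AND false AND true = false
[root] false OR false OR false OR true OR false OR false = true
Overall: true → granted

Granted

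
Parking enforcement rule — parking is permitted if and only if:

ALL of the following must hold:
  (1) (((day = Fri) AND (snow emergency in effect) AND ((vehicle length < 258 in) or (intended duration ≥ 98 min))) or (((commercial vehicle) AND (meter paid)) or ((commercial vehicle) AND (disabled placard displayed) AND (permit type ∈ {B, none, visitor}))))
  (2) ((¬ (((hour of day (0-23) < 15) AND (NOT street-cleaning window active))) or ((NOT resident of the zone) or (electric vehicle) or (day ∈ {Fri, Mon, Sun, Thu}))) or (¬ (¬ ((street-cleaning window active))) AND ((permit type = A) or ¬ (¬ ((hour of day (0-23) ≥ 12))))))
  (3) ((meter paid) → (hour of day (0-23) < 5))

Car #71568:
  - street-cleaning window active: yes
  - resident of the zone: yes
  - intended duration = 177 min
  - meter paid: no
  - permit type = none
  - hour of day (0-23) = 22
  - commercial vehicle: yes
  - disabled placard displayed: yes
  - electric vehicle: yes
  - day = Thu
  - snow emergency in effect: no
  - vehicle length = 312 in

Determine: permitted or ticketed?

Atomic conditions:
  day = Fri: Thu == Fri is false
  snow emergency in effect: no → false
  vehicle length < 258 in: 312 < 258 is false
  intended duration ≥ 98 min: 177 ≥ 98 is true
  commercial vehicle: yes → true
  meter paid: no → false
  disabled placard displayed: yes → true
  permit type ∈ {B, none, visitor}: none is in the set → true
  hour of day (0-23) < 15: 22 < 15 is false
  NOT street-cleaning window active: yes → false
  NOT resident of the zone: yes → false
  electric vehicle: yes → true
  day ∈ {Fri, Mon, Sun, Thu}: Thu is in the set → true
  street-cleaning window active: yes → true
  permit type = A: none == A is false
  hour of day (0-23) ≥ 12: 22 ≥ 12 is true
  hour of day (0-23) < 5: 22 < 5 is false
Combine:
[1.1.3] false OR true = true
[1.1] false AND false AND true = false
[1.2.1] true AND false = false
[1.2.2] true AND true AND true = true
[1.2] false OR true = true
[1] false OR true = true
[2.1.1.1] false AND false = false
[2.1.1] NOT false = true
[2.1.2] false OR true OR true = true
[2.1] true OR true = true
[2.2.1.1] NOT true = false
[2.2.1] NOT false = true
[2.2.2.2.1] NOT true = false
[2.2.2.2] NOT false = true
[2.2.2] false OR true = true
[2.2] true AND true = true
[2] true OR true = true
[3] false → false (antecedent false ⇒ implication holds) = true
[root] true AND true AND true = true
Overall: true → permitted

Permitted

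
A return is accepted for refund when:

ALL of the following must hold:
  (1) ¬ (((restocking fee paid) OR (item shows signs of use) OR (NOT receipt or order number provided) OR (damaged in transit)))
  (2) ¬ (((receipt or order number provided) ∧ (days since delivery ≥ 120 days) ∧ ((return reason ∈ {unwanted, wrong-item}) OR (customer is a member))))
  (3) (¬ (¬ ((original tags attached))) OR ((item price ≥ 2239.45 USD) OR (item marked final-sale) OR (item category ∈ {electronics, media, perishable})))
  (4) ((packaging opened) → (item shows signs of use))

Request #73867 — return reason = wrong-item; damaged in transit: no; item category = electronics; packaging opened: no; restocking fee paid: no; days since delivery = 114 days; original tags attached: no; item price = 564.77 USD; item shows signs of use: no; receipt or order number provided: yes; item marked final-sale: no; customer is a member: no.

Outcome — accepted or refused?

Accepted

Atomic conditions:
  restocking fee paid: no → false
  item shows signs of use: no → false
  NOT receipt or order number provided: yes → false
  damaged in transit: no → false
  receipt or order number provided: yes → true
  days since delivery ≥ 120 days: 114 ≥ 120 is false
  return reason ∈ {unwanted, wrong-item}: wrong-item is in the set → true
  customer is a member: no → false
  original tags attached: no → false
  item price ≥ 2239.45 USD: 564.77 ≥ 2239.45 is false
  item marked final-sale: no → false
  item category ∈ {electronics, media, perishable}: electronics is in the set → true
  packaging opened: no → false
Combine:
[1.1] false OR false OR false OR false = false
[1] NOT false = true
[2.1.3] true OR false = true
[2.1] true AND false AND true = false
[2] NOT false = true
[3.1.1] NOT false = true
[3.1] NOT true = false
[3.2] false OR false OR true = true
[3] false OR true = true
[4] false → false (antecedent false ⇒ implication holds) = true
[root] true AND true AND true AND true = true
Overall: true → accepted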